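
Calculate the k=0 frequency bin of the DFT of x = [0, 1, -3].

X[0] = Σ(n=0 to 2) x[n] · ω_3^0 = Σ x[n]
= (0) + (1) + (-3)

X[0] = -2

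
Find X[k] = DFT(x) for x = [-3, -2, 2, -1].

X[k] = Σ(n=0 to 3) x[n] · ω_4^(nk)
where ω_4 = e^(-2πi/4)

Computing each X[k]:
X[0] = -4
X[1] = -5+1i
X[2] = 2
X[3] = -5-1i

X = [-4, -5+1i, 2, -5-1i]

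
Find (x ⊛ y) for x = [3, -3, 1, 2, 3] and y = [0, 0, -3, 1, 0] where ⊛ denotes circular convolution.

(x ⊛ y)[n] = Σ(m=0 to 4) x[m] · y[(n-m) mod 5]

Computing each output sample:
(x ⊛ y)[0] = -5
(x ⊛ y)[1] = -7
(x ⊛ y)[2] = -6
(x ⊛ y)[3] = 12
(x ⊛ y)[4] = -6

x ⊛ y = [-5, -7, -6, 12, -6]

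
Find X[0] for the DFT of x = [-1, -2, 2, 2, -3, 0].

X[0] = Σ(n=0 to 5) x[n] · ω_6^0 = Σ x[n]
= (-1) + (-2) + (2) + (2) + (-3) + (0)

X[0] = -2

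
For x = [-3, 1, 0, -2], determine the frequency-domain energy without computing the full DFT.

Parseval: Σ|x[n]|² = (1/N)Σ|X[k]|², so Σ|X[k]|² = N·Σ|x[n]|² = 4·14.0000

Σ|X[k]|² = N·Σ|x[n]|² = 4·14.0000 = 56.0000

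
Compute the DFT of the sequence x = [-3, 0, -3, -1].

X[k] = Σ(n=0 to 3) x[n] · ω_4^(nk)
where ω_4 = e^(-2πi/4)

Computing each X[k]:
X[0] = -7
X[1] = -1i
X[2] = -5
X[3] = 1i

X = [-7, -1i, -5, 1i]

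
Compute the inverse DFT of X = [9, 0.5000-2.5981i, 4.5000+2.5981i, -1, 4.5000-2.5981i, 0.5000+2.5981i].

x[n] = (1/6) Σ(k=0 to 5) X[k] · e^(2πikn/6)

Computing each x[n]:
x[0] = 3
x[1] = 1
x[2] = 2
x[3] = 3
x[4] = -1
x[5] = 1

x = [3, 1, 2, 3, -1, 1]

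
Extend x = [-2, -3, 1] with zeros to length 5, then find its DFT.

Original 3-point DFT: [-4, -1.0000+3.4641i, -1.0000-3.4641i]
Zero-padded 5-point DFT provides frequency interpolation.

DFT_5([x, 0, ...]) = [-4, -3.7361+2.2654i, 0.7361+2.7144i, 0.7361-2.7144i, -3.7361-2.2654i]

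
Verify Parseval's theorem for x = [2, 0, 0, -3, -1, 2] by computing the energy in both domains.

Time domain:
Σ|x[n]|² = |2|² + |0|² + |0|² + |-3|² + |-1|² + |2|² = 18.0000

Frequency domain:
(1/6)Σ|X[k]|² = (1/6)(|0|² + |6.5000+0.8660i|² + |-1.5000+2.5981i|² + |2|² + |-1.5000-2.5981i|² + |6.5000-0.8660i|²) = (1/6)·108.0000 = 18.0000

Both sides agree, confirming Parseval's theorem.

Σ|x[n]|² = (1/N)Σ|X[k]|² = 18.0000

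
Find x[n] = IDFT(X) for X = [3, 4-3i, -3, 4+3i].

x[n] = (1/4) Σ(k=0 to 3) X[k] · e^(2πikn/4)

Computing each x[n]:
x[0] = 2
x[1] = 3
x[2] = -2
x[3] = 0

x = [2, 3, -2, 0]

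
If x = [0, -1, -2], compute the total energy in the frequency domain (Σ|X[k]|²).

Parseval: Σ|x[n]|² = (1/N)Σ|X[k]|², so Σ|X[k]|² = N·Σ|x[n]|² = 3·5.0000

Σ|X[k]|² = N·Σ|x[n]|² = 3·5.0000 = 15.0000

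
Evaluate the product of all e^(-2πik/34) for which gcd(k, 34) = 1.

The primitive 34th roots of unity are ω_34^k for k coprime to 34: k ∈ {1, 3, 5, 7, 9, 11, 13, 15, 19, 21, 23, 25, 27, 29, 31, 33}
Their product equals the constant term of the cyclotomic polynomial Φ_34(x) up to sign.
For n ≥ 3, the product of all primitive nth roots of unity is 1. (For n=1 it is 1; for n=2 it is -1.)

1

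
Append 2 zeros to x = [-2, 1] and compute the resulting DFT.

Original 2-point DFT: [-1, -3]
Zero-padded 4-point DFT provides frequency interpolation.

DFT_4([x, 0, ...]) = [-1, -2-1i, -3, -2+1i]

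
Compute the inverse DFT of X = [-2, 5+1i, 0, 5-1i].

x[n] = (1/4) Σ(k=0 to 3) X[k] · e^(2πikn/4)

Computing each x[n]:
x[0] = 2
x[1] = -1
x[2] = -3
x[3] = 0

x = [2, -1, -3, 0]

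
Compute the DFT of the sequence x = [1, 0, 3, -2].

X[k] = Σ(n=0 to 3) x[n] · ω_4^(nk)
where ω_4 = e^(-2πi/4)

Computing each X[k]:
X[0] = 2
X[1] = -2-2i
X[2] = 6
X[3] = -2+2i

X = [2, -2-2i, 6, -2+2i]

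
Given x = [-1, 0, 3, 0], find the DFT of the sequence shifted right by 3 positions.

Time shift by 3: X_shifted[k] = ω_4^(3k) · X[k]
Shifted x = [0, 3, 0, -1]

DFT(x[n-3]) = [2, -4i, -2, 4i]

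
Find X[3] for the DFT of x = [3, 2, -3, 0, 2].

X[3] = Σ(n=0 to 4) x[n] · ω_5^(3n) where ω_5 = e^(-2πi/5)
= (3)·ω_5^0 + (2)·ω_5^3 + (-3)·ω_5^6 + (0)·ω_5^9 + (2)·ω_5^12

X[3] = -1.1631+2.8532i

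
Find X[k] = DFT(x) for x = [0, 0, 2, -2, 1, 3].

X[k] = Σ(n=0 to 5) x[n] · ω_6^(nk)
where ω_6 = e^(-2πi/6)

Computing each X[k]:
X[0] = 4
X[1] = 2.0000+1.7321i
X[2] = -5.0000+3.4641i
X[3] = 2
X[4] = -5.0000-3.4641i
X[5] = 2.0000-1.7321i

X = [4, 2.0000+1.7321i, -5.0000+3.4641i, 2, -5.0000-3.4641i, 2.0000-1.7321i]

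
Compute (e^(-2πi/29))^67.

Since ω_29^29 = 1, powers reduce modulo 29.
67 mod 29 = 9
So ω_29^67 = ω_29^9 = e^(-2πi·9/29)

ω_29^67 = ω_29^9 = -0.3701-0.9290i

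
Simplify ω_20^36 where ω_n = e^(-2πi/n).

Since ω_20^20 = 1, powers reduce modulo 20.
36 mod 20 = 16
So ω_20^36 = ω_20^16 = e^(-2πi·16/20)

ω_20^36 = ω_20^16 = 0.3090+0.9511i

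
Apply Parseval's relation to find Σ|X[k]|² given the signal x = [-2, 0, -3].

Parseval: Σ|x[n]|² = (1/N)Σ|X[k]|², so Σ|X[k]|² = N·Σ|x[n]|² = 3·13.0000

Σ|X[k]|² = N·Σ|x[n]|² = 3·13.0000 = 39.0000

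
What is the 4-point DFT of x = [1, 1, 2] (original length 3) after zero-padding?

Original 3-point DFT: [4, -0.5000+0.8660i, -0.5000-0.8660i]
Zero-padded 4-point DFT provides frequency interpolation.

DFT_4([x, 0, ...]) = [4, -1-1i, 2, -1+1i]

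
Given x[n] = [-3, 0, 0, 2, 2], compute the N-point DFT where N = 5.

X[k] = Σ(n=0 to 4) x[n] · ω_5^(nk)
where ω_5 = e^(-2πi/5)

Computing each X[k]:
X[0] = 1
X[1] = -4.0000+3.0777i
X[2] = -4.0000-0.7265i
X[3] = -4.0000+0.7265i
X[4] = -4.0000-3.0777i

X = [1, -4.0000+3.0777i, -4.0000-0.7265i, -4.0000+0.7265i, -4.0000-3.0777i]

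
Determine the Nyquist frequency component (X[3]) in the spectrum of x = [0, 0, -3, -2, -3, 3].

X[3] = Σ(n=0 to 5) x[n] · ω_6^(3n) where ω_6 = e^(-2πi/6)
= (0)·ω_6^0 + (0)·ω_6^3 + (-3)·ω_6^6 + (-2)·ω_6^9 + (-3)·ω_6^12 + (3)·ω_6^15

X[3] = -7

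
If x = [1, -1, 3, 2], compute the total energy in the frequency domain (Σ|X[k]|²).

Parseval: Σ|x[n]|² = (1/N)Σ|X[k]|², so Σ|X[k]|² = N·Σ|x[n]|² = 4·15.0000

Σ|X[k]|² = N·Σ|x[n]|² = 4·15.0000 = 60.0000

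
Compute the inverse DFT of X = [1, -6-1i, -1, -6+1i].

x[n] = (1/4) Σ(k=0 to 3) X[k] · e^(2πikn/4)

Computing each x[n]:
x[0] = -3
x[1] = 1
x[2] = 3
x[3] = 0

x = [-3, 1, 3, 0]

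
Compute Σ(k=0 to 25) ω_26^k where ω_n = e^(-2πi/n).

Sum of all nth roots of unity equals 0 for n > 1 (geometric series with r ≠ 1).

0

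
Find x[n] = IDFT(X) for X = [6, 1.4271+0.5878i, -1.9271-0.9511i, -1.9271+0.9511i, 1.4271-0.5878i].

x[n] = (1/5) Σ(k=0 to 4) X[k] · e^(2πikn/5)

Computing each x[n]:
x[0] = 1
x[1] = 2
x[2] = 0
x[3] = 1
x[4] = 2

x = [1, 2, 0, 1, 2]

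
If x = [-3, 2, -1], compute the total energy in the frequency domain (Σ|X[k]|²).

Parseval: Σ|x[n]|² = (1/N)Σ|X[k]|², so Σ|X[k]|² = N·Σ|x[n]|² = 3·14.0000

Σ|X[k]|² = N·Σ|x[n]|² = 3·14.0000 = 42.0000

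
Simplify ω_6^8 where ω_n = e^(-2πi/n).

Since ω_6^6 = 1, powers reduce modulo 6.
8 mod 6 = 2
So ω_6^8 = ω_6^2 = e^(-2πi·2/6)

ω_6^8 = ω_6^2 = -0.5000-0.8660i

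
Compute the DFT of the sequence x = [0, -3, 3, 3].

X[k] = Σ(n=0 to 3) x[n] · ω_4^(nk)
where ω_4 = e^(-2πi/4)

Computing each X[k]:
X[0] = 3
X[1] = -3+6i
X[2] = 3
X[3] = -3-6i

X = [3, -3+6i, 3, -3-6i]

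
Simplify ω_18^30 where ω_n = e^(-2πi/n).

Since ω_18^18 = 1, powers reduce modulo 18.
30 mod 18 = 12
So ω_18^30 = ω_18^12 = e^(-2πi·12/18)

ω_18^30 = ω_18^12 = -0.5000+0.8660i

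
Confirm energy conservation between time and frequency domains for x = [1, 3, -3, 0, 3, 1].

Time domain:
Σ|x[n]|² = |1|² + |3|² + |-3|² + |0|² + |3|² + |1|² = 29.0000

Frequency domain:
(1/6)Σ|X[k]|² = (1/6)(|5|² + |3.0000+3.4641i|² + |-1.0000-6.9282i|² + |-3|² + |-1.0000+6.9282i|² + |3.0000-3.4641i|²) = (1/6)·174.0000 = 29.0000

Both sides agree, confirming Parseval's theorem.

Σ|x[n]|² = (1/N)Σ|X[k]|² = 29.0000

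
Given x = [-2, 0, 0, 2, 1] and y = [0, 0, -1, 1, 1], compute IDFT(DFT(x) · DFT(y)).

(x ⊛ y)[n] = Σ(m=0 to 4) x[m] · y[(n-m) mod 5]

Computing each output sample:
(x ⊛ y)[0] = -2
(x ⊛ y)[1] = 1
(x ⊛ y)[2] = 5
(x ⊛ y)[3] = -1
(x ⊛ y)[4] = -2

x ⊛ y = [-2, 1, 5, -1, -2]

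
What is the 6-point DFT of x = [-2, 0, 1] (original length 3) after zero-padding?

Original 3-point DFT: [-1, -2.5000+0.8660i, -2.5000-0.8660i]
Zero-padded 6-point DFT provides frequency interpolation.

DFT_6([x, 0, ...]) = [-1, -2.5000-0.8660i, -2.5000+0.8660i, -1, -2.5000-0.8660i, -2.5000+0.8660i]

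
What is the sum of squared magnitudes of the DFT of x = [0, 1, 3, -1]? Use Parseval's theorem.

Parseval: Σ|x[n]|² = (1/N)Σ|X[k]|², so Σ|X[k]|² = N·Σ|x[n]|² = 4·11.0000

Σ|X[k]|² = N·Σ|x[n]|² = 4·11.0000 = 44.0000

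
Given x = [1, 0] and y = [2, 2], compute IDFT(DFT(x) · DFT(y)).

(x ⊛ y)[n] = Σ(m=0 to 1) x[m] · y[(n-m) mod 2]

Computing each output sample:
(x ⊛ y)[0] = 2
(x ⊛ y)[1] = 2

x ⊛ y = [2, 2]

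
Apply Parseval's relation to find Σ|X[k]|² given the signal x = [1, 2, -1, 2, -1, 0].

Parseval: Σ|x[n]|² = (1/N)Σ|X[k]|², so Σ|X[k]|² = N·Σ|x[n]|² = 6·11.0000

Σ|X[k]|² = N·Σ|x[n]|² = 6·11.0000 = 66.0000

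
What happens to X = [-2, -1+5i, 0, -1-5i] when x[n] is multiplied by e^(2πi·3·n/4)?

Modulation property: DFT(ω_4^(-3n)·x[n]) = X[(k-3) mod 4], so circularly shift X by 3 positions.

X[k-3] = [-1+5i, 0, -1-5i, -2]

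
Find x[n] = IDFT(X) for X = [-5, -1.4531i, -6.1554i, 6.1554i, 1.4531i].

x[n] = (1/5) Σ(k=0 to 4) X[k] · e^(2πikn/5)

Computing each x[n]:
x[0] = -1
x[1] = 1
x[2] = -3
x[3] = 1
x[4] = -3

x = [-1, 1, -3, 1, -3]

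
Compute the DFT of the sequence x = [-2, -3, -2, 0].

X[k] = Σ(n=0 to 3) x[n] · ω_4^(nk)
where ω_4 = e^(-2πi/4)

Computing each X[k]:
X[0] = -7
X[1] = 3i
X[2] = -1
X[3] = -3i

X = [-7, 3i, -1, -3i]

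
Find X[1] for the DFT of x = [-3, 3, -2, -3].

X[1] = Σ(n=0 to 3) x[n] · ω_4^(1n) where ω_4 = e^(-2πi/4)
= (-3)·ω_4^0 + (3)·ω_4^1 + (-2)·ω_4^2 + (-3)·ω_4^3

X[1] = -1-6i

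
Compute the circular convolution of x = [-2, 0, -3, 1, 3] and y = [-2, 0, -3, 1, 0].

(x ⊛ y)[n] = Σ(m=0 to 4) x[m] · y[(n-m) mod 5]

Computing each output sample:
(x ⊛ y)[0] = -2
(x ⊛ y)[1] = -8
(x ⊛ y)[2] = 15
(x ⊛ y)[3] = -4
(x ⊛ y)[4] = 3

x ⊛ y = [-2, -8, 15, -4, 3]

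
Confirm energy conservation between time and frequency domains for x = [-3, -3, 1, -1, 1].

Time domain:
Σ|x[n]|² = |-3|² + |-3|² + |1|² + |-1|² + |1|² = 21.0000

Frequency domain:
(1/5)Σ|X[k]|² = (1/5)(|-5|² + |-3.6180+2.6287i|² + |-1.3820+4.2533i|² + |-1.3820-4.2533i|² + |-3.6180-2.6287i|²) = (1/5)·105.0000 = 21.0000

Both sides agree, confirming Parseval's theorem.

Σ|x[n]|² = (1/N)Σ|X[k]|² = 21.0000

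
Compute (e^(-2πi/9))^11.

Since ω_9^9 = 1, powers reduce modulo 9.
11 mod 9 = 2
So ω_9^11 = ω_9^2 = e^(-2πi·2/9)

ω_9^11 = ω_9^2 = 0.1736-0.9848i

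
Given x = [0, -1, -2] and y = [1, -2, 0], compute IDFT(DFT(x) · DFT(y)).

(x ⊛ y)[n] = Σ(m=0 to 2) x[m] · y[(n-m) mod 3]

Computing each output sample:
(x ⊛ y)[0] = 4
(x ⊛ y)[1] = -1
(x ⊛ y)[2] = 0

x ⊛ y = [4, -1, 0]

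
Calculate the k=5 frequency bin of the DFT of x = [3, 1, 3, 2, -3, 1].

X[5] = Σ(n=0 to 5) x[n] · ω_6^(5n) where ω_6 = e^(-2πi/6)
= (3)·ω_6^0 + (1)·ω_6^5 + (3)·ω_6^10 + (2)·ω_6^15 + (-3)·ω_6^20 + (1)·ω_6^25

X[5] = 2.0000+5.1962i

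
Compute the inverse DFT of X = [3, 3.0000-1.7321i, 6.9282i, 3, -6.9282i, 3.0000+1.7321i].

x[n] = (1/6) Σ(k=0 to 5) X[k] · e^(2πikn/6)

Computing each x[n]:
x[0] = 2
x[1] = -1
x[2] = 3
x[3] = -1
x[4] = -2
x[5] = 2

x = [2, -1, 3, -1, -2, 2]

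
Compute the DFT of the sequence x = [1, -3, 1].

X[k] = Σ(n=0 to 2) x[n] · ω_3^(nk)
where ω_3 = e^(-2πi/3)

Computing each X[k]:
X[0] = -1
X[1] = 2.0000+3.4641i
X[2] = 2.0000-3.4641i

X = [-1, 2.0000+3.4641i, 2.0000-3.4641i]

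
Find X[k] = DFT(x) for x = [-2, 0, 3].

X[k] = Σ(n=0 to 2) x[n] · ω_3^(nk)
where ω_3 = e^(-2πi/3)

Computing each X[k]:
X[0] = 1
X[1] = -3.5000+2.5981i
X[2] = -3.5000-2.5981i

X = [1, -3.5000+2.5981i, -3.5000-2.5981i]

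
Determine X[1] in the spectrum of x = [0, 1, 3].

X[1] = Σ(n=0 to 2) x[n] · ω_3^(1n) where ω_3 = e^(-2πi/3)
= (0)·ω_3^0 + (1)·ω_3^1 + (3)·ω_3^2

X[1] = -2.0000+1.7321i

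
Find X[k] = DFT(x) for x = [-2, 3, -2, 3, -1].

X[k] = Σ(n=0 to 4) x[n] · ω_5^(nk)
where ω_5 = e^(-2πi/5)

Computing each X[k]:
X[0] = 1
X[1] = -2.1910-0.8653i
X[2] = -3.3090-7.1064i
X[3] = -3.3090+7.1064i
X[4] = -2.1910+0.8653i

X = [1, -2.1910-0.8653i, -3.3090-7.1064i, -3.3090+7.1064i, -2.1910+0.8653i]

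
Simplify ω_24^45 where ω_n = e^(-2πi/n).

Since ω_24^24 = 1, powers reduce modulo 24.
45 mod 24 = 21
So ω_24^45 = ω_24^21 = e^(-2πi·21/24)

ω_24^45 = ω_24^21 = 0.7071+0.7071i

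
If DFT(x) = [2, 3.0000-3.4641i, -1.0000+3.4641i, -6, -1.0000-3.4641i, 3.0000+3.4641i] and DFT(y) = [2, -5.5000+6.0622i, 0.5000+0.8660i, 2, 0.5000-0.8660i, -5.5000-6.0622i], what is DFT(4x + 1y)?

By linearity: DFT(4x + 1y) = 4·DFT(x) + 1·DFT(y)
= 4·[2, 3.0000-3.4641i, -1.0000+3.4641i, -6, -1.0000-3.4641i, 3.0000+3.4641i] + 1·[2, -5.5000+6.0622i, 0.5000+0.8660i, 2, 0.5000-0.8660i, -5.5000-6.0622i]

Computing element-wise:
Z[0] = 4·(2) + 1·(2) = 10
Z[1] = 4·(3.0000-3.4641i) + 1·(-5.5000+6.0622i) = 6.5000-7.7942i
Z[2] = 4·(-1.0000+3.4641i) + 1·(0.5000+0.8660i) = -3.5000+14.7224i
Z[3] = 4·(-6) + 1·(2) = -22
Z[4] = 4·(-1.0000-3.4641i) + 1·(0.5000-0.8660i) = -3.5000-14.7224i
Z[5] = 4·(3.0000+3.4641i) + 1·(-5.5000-6.0622i) = 6.5000+7.7942i

DFT(4x + 1y) = 4·X + 1·Y = [10, 6.5000-7.7942i, -3.5000+14.7224i, -22, -3.5000-14.7224i, 6.5000+7.7942i]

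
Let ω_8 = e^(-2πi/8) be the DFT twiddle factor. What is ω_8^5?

ω_8^5 = e^(-2πi·5/8)
= cos(-2π·5/8) + i·sin(-2π·5/8)
= cos(-10π/8) + i·sin(-10π/8)

ω_8^5 = cos(-10π/8) + i·sin(-10π/8) = -0.7071+0.7071i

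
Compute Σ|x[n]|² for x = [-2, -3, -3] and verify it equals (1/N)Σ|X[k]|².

Time domain:
Σ|x[n]|² = |-2|² + |-3|² + |-3|² = 22.0000

Frequency domain:
(1/3)Σ|X[k]|² = (1/3)(|-8|² + |1|² + |1|²) = (1/3)·66.0000 = 22.0000

Both sides agree, confirming Parseval's theorem.

Σ|x[n]|² = (1/N)Σ|X[k]|² = 22.0000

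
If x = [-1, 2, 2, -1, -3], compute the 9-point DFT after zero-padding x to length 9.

Original 5-point DFT: [-1, -2.1180-6.5186i, 0.1180-0.0858i, 0.1180+0.0858i, -2.1180+6.5186i]
Zero-padded 9-point DFT provides frequency interpolation.

DFT_9([x, 0, ...]) = [-1, 4.1985-1.3631i, -4.3302-5.4480i, -2.5000+2.5981i, -1.3682-1.4869i, -1.3682+1.4869i, -2.5000-2.5981i, -4.3302+5.4480i, 4.1985+1.3631i]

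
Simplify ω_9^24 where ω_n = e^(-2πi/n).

Since ω_9^9 = 1, powers reduce modulo 9.
24 mod 9 = 6
So ω_9^24 = ω_9^6 = e^(-2πi·6/9)

ω_9^24 = ω_9^6 = -0.5000+0.8660i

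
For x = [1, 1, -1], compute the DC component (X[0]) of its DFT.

X[0] = Σ(n=0 to 2) x[n] · ω_3^0 = Σ x[n]
= (1) + (1) + (-1)

X[0] = 1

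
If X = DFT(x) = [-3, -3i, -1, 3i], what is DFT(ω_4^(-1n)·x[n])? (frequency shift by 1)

Modulation property: DFT(ω_4^(-1n)·x[n]) = X[(k-1) mod 4], so circularly shift X by 1 positions.

X[k-1] = [3i, -3, -3i, -1]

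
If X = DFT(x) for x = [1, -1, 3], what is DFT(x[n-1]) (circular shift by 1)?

Time shift by 1: X_shifted[k] = ω_3^(1k) · X[k]
Shifted x = [3, 1, -1]

DFT(x[n-1]) = [3, 3.0000-1.7321i, 3.0000+1.7321i]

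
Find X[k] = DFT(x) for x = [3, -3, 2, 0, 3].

X[k] = Σ(n=0 to 4) x[n] · ω_5^(nk)
where ω_5 = e^(-2πi/5)

Computing each X[k]:
X[0] = 5
X[1] = 1.3820+4.5308i
X[2] = 3.6180+5.4288i
X[3] = 3.6180-5.4288i
X[4] = 1.3820-4.5308i

X = [5, 1.3820+4.5308i, 3.6180+5.4288i, 3.6180-5.4288i, 1.3820-4.5308i]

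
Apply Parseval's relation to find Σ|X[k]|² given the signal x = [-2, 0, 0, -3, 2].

Parseval: Σ|x[n]|² = (1/N)Σ|X[k]|², so Σ|X[k]|² = N·Σ|x[n]|² = 5·17.0000

Σ|X[k]|² = N·Σ|x[n]|² = 5·17.0000 = 85.0000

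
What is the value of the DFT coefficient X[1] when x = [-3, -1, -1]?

X[1] = Σ(n=0 to 2) x[n] · ω_3^(1n) where ω_3 = e^(-2πi/3)
= (-3)·ω_3^0 + (-1)·ω_3^1 + (-1)·ω_3^2

X[1] = -2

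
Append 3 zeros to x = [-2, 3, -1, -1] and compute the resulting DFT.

Original 4-point DFT: [-1, -1-4i, -5, -1+4i]
Zero-padded 7-point DFT provides frequency interpolation.

DFT_7([x, 0, ...]) = [-1, 0.9940-0.9367i, -2.3901-4.1405i, -5.1039-1.1086i, -5.1039+1.1086i, -2.3901+4.1405i, 0.9940+0.9367i]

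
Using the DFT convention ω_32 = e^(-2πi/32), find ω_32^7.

ω_32^7 = e^(-2πi·7/32)
= cos(-2π·7/32) + i·sin(-2π·7/32)
= cos(-14π/32) + i·sin(-14π/32)

ω_32^7 = cos(-14π/32) + i·sin(-14π/32) = 0.1951-0.9808i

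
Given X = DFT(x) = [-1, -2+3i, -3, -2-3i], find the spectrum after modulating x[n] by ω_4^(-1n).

Modulation property: DFT(ω_4^(-1n)·x[n]) = X[(k-1) mod 4], so circularly shift X by 1 positions.

X[k-1] = [-2-3i, -1, -2+3i, -3]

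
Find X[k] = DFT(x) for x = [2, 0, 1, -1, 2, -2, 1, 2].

X[k] = Σ(n=0 to 7) x[n] · ω_8^(nk)
where ω_8 = e^(-2πi/8)

Computing each X[k]:
X[0] = 5
X[1] = 3.5355+0.7071i
X[2] = 2+3i
X[3] = -3.5355+0.7071i
X[4] = 7
X[5] = -3.5355-0.7071i
X[6] = 2-3i
X[7] = 3.5355-0.7071i

X = [5, 3.5355+0.7071i, 2+3i, -3.5355+0.7071i, 7, -3.5355-0.7071i, 2-3i, 3.5355-0.7071i]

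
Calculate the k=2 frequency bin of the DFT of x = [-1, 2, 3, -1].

X[2] = Σ(n=0 to 3) x[n] · ω_4^(2n) where ω_4 = e^(-2πi/4)
= (-1)·ω_4^0 + (2)·ω_4^2 + (3)·ω_4^4 + (-1)·ω_4^6

X[2] = 1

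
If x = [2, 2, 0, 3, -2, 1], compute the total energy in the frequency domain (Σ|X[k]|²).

Parseval: Σ|x[n]|² = (1/N)Σ|X[k]|², so Σ|X[k]|² = N·Σ|x[n]|² = 6·22.0000

Σ|X[k]|² = N·Σ|x[n]|² = 6·22.0000 = 132.0000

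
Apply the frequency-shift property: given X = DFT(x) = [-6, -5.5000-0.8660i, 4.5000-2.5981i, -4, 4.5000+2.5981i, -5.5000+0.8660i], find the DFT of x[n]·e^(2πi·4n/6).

Modulation property: DFT(ω_6^(-4n)·x[n]) = X[(k-4) mod 6], so circularly shift X by 4 positions.

X[k-4] = [4.5000-2.5981i, -4, 4.5000+2.5981i, -5.5000+0.8660i, -6, -5.5000-0.8660i]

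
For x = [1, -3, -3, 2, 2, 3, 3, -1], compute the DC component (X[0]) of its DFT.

X[0] = Σ(n=0 to 7) x[n] · ω_8^0 = Σ x[n]
= (1) + (-3) + (-3) + (2) + (2) + (3) + (3) + (-1)

X[0] = 4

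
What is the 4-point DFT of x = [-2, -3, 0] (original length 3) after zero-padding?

Original 3-point DFT: [-5, -0.5000+2.5981i, -0.5000-2.5981i]
Zero-padded 4-point DFT provides frequency interpolation.

DFT_4([x, 0, ...]) = [-5, -2+3i, 1, -2-3i]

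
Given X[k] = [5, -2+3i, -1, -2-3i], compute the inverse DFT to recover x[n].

x[n] = (1/4) Σ(k=0 to 3) X[k] · e^(2πikn/4)

Computing each x[n]:
x[0] = 0
x[1] = 0
x[2] = 2
x[3] = 3

x = [0, 0, 2, 3]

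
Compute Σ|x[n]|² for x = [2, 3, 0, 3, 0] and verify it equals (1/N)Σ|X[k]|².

Time domain:
Σ|x[n]|² = |2|² + |3|² + |0|² + |3|² + |0|² = 22.0000

Frequency domain:
(1/5)Σ|X[k]|² = (1/5)(|8|² + |0.5000-1.0898i|² + |0.5000-4.6165i|² + |0.5000+4.6165i|² + |0.5000+1.0898i|²) = (1/5)·110.0000 = 22.0000

Both sides agree, confirming Parseval's theorem.

Σ|x[n]|² = (1/N)Σ|X[k]|² = 22.0000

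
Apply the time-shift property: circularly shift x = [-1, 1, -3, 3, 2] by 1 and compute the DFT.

Time shift by 1: X_shifted[k] = ω_5^(1k) · X[k]
Shifted x = [2, -1, 1, -3, 3]

DFT(x[n-1]) = [2, 4.2361+1.4531i, -0.2361+6.1554i, -0.2361-6.1554i, 4.2361-1.4531i]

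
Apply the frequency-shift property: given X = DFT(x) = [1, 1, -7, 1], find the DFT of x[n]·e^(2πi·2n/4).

Modulation property: DFT(ω_4^(-2n)·x[n]) = X[(k-2) mod 4], so circularly shift X by 2 positions.

X[k-2] = [-7, 1, 1, 1]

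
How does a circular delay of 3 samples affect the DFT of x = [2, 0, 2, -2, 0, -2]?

Time shift by 3: X_shifted[k] = ω_6^(3k) · X[k]
Shifted x = [-2, 0, -2, 2, 0, 2]

DFT(x[n-3]) = [0, -2.0000+3.4641i, 0, -8, 0, -2.0000-3.4641i]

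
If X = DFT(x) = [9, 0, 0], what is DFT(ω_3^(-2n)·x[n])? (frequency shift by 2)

Modulation property: DFT(ω_3^(-2n)·x[n]) = X[(k-2) mod 3], so circularly shift X by 2 positions.

X[k-2] = [0, 0, 9]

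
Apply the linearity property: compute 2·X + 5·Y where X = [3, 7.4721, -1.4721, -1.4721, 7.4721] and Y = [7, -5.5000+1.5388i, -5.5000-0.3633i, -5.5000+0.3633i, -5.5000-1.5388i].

By linearity: DFT(2x + 5y) = 2·DFT(x) + 5·DFT(y)
= 2·[3, 7.4721, -1.4721, -1.4721, 7.4721] + 5·[7, -5.5000+1.5388i, -5.5000-0.3633i, -5.5000+0.3633i, -5.5000-1.5388i]

Computing element-wise:
Z[0] = 2·(3) + 5·(7) = 41
Z[1] = 2·(7.4721) + 5·(-5.5000+1.5388i) = -12.5558+7.6940i
Z[2] = 2·(-1.4721) + 5·(-5.5000-0.3633i) = -30.4442-1.8165i
Z[3] = 2·(-1.4721) + 5·(-5.5000+0.3633i) = -30.4442+1.8165i
Z[4] = 2·(7.4721) + 5·(-5.5000-1.5388i) = -12.5558-7.6940i

DFT(2x + 5y) = 2·X + 5·Y = [41, -12.5558+7.6940i, -30.4442-1.8165i, -30.4442+1.8165i, -12.5558-7.6940i]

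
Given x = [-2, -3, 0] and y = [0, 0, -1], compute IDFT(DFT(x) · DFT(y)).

(x ⊛ y)[n] = Σ(m=0 to 2) x[m] · y[(n-m) mod 3]

Computing each output sample:
(x ⊛ y)[0] = 3
(x ⊛ y)[1] = 0
(x ⊛ y)[2] = 2

x ⊛ y = [3, 0, 2]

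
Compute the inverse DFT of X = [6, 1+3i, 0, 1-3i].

x[n] = (1/4) Σ(k=0 to 3) X[k] · e^(2πikn/4)

Computing each x[n]:
x[0] = 2
x[1] = 0
x[2] = 1
x[3] = 3

x = [2, 0, 1, 3]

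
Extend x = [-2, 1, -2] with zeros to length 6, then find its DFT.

Original 3-point DFT: [-3, -1.5000-2.5981i, -1.5000+2.5981i]
Zero-padded 6-point DFT provides frequency interpolation.

DFT_6([x, 0, ...]) = [-3, -0.5000+0.8660i, -1.5000-2.5981i, -5, -1.5000+2.5981i, -0.5000-0.8660i]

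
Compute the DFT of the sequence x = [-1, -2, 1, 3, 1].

X[k] = Σ(n=0 to 4) x[n] · ω_5^(nk)
where ω_5 = e^(-2πi/5)

Computing each X[k]:
X[0] = 2
X[1] = -4.5451+4.0287i
X[2] = 1.0451-0.1388i
X[3] = 1.0451+0.1388i
X[4] = -4.5451-4.0287i

X = [2, -4.5451+4.0287i, 1.0451-0.1388i, 1.0451+0.1388i, -4.5451-4.0287i]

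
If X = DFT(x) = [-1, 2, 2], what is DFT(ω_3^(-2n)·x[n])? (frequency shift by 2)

Modulation property: DFT(ω_3^(-2n)·x[n]) = X[(k-2) mod 3], so circularly shift X by 2 positions.

X[k-2] = [2, 2, -1]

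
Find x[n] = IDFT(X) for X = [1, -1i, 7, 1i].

x[n] = (1/4) Σ(k=0 to 3) X[k] · e^(2πikn/4)

Computing each x[n]:
x[0] = 2
x[1] = -1
x[2] = 2
x[3] = -2

x = [2, -1, 2, -2]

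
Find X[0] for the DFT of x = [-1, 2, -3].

X[0] = Σ(n=0 to 2) x[n] · ω_3^0 = Σ x[n]
= (-1) + (2) + (-3)

X[0] = -2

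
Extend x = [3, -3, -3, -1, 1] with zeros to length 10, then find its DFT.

Original 5-point DFT: [-3, 5.6180+4.9798i, 3.3820+0.4490i, 3.3820-0.4490i, 5.6180-4.9798i]
Zero-padded 10-point DFT provides frequency interpolation.

DFT_10([x, 0, ...]) = [-3, -0.8541+4.9798i, 5.6180+4.9798i, 5.8541-0.4490i, 3.3820+0.4490i, 5, 3.3820-0.4490i, 5.8541+0.4490i, 5.6180-4.9798i, -0.8541-4.9798i]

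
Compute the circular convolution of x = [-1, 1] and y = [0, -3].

(x ⊛ y)[n] = Σ(m=0 to 1) x[m] · y[(n-m) mod 2]

Computing each output sample:
(x ⊛ y)[0] = -3
(x ⊛ y)[1] = 3

x ⊛ y = [-3, 3]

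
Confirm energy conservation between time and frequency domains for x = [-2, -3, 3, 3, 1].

Time domain:
Σ|x[n]|² = |-2|² + |-3|² + |3|² + |3|² + |1|² = 32.0000

Frequency domain:
(1/5)Σ|X[k]|² = (1/5)(|2|² + |-7.4721+3.8042i|² + |1.4721+2.3511i|² + |1.4721-2.3511i|² + |-7.4721-3.8042i|²) = (1/5)·160.0000 = 32.0000

Both sides agree, confirming Parseval's theorem.

Σ|x[n]|² = (1/N)Σ|X[k]|² = 32.0000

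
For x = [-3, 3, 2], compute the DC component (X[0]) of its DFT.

X[0] = Σ(n=0 to 2) x[n] · ω_3^0 = Σ x[n]
= (-3) + (3) + (2)

X[0] = 2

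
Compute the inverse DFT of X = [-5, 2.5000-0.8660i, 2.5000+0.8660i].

x[n] = (1/3) Σ(k=0 to 2) X[k] · e^(2πikn/3)

Computing each x[n]:
x[0] = 0
x[1] = -2
x[2] = -3

x = [0, -2, -3]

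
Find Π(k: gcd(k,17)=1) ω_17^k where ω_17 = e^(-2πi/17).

The primitive 17th roots of unity are ω_17^k for k coprime to 17: k ∈ {1, 2, 3, 4, 5, 6, 7, 8, 9, 10, 11, 12, 13, 14, 15, 16}
Their product equals the constant term of the cyclotomic polynomial Φ_17(x) up to sign.
For n ≥ 3, the product of all primitive nth roots of unity is 1. (For n=1 it is 1; for n=2 it is -1.)

1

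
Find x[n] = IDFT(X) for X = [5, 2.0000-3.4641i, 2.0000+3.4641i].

x[n] = (1/3) Σ(k=0 to 2) X[k] · e^(2πikn/3)

Computing each x[n]:
x[0] = 3
x[1] = 3
x[2] = -1

x = [3, 3, -1]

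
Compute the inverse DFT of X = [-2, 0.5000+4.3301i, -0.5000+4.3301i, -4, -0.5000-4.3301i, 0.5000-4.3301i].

x[n] = (1/6) Σ(k=0 to 5) X[k] · e^(2πikn/6)

Computing each x[n]:
x[0] = -1
x[1] = -2
x[2] = -1
x[3] = 0
x[4] = -1
x[5] = 3

x = [-1, -2, -1, 0, -1, 3]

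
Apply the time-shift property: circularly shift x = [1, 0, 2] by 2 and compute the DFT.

Time shift by 2: X_shifted[k] = ω_3^(2k) · X[k]
Shifted x = [0, 2, 1]

DFT(x[n-2]) = [3, -1.5000-0.8660i, -1.5000+0.8660i]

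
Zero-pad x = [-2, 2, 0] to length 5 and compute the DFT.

Original 3-point DFT: [0, -3.0000-1.7321i, -3.0000+1.7321i]
Zero-padded 5-point DFT provides frequency interpolation.

DFT_5([x, 0, ...]) = [0, -1.3820-1.9021i, -3.6180-1.1756i, -3.6180+1.1756i, -1.3820+1.9021i]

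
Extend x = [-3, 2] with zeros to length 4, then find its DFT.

Original 2-point DFT: [-1, -5]
Zero-padded 4-point DFT provides frequency interpolation.

DFT_4([x, 0, ...]) = [-1, -3-2i, -5, -3+2i]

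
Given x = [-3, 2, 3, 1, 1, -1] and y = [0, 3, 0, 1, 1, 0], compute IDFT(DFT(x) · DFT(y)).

(x ⊛ y)[n] = Σ(m=0 to 5) x[m] · y[(n-m) mod 6]

Computing each output sample:
(x ⊛ y)[0] = 1
(x ⊛ y)[1] = -7
(x ⊛ y)[2] = 6
(x ⊛ y)[3] = 5
(x ⊛ y)[4] = 2
(x ⊛ y)[5] = 8

x ⊛ y = [1, -7, 6, 5, 2, 8]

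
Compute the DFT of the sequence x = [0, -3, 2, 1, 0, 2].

X[k] = Σ(n=0 to 5) x[n] · ω_6^(nk)
where ω_6 = e^(-2πi/6)

Computing each X[k]:
X[0] = 2
X[1] = -2.5000+2.5981i
X[2] = 0.5000+6.0622i
X[3] = 2
X[4] = 0.5000-6.0622i
X[5] = -2.5000-2.5981i

X = [2, -2.5000+2.5981i, 0.5000+6.0622i, 2, 0.5000-6.0622i, -2.5000-2.5981i]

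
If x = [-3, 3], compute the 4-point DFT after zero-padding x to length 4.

Original 2-point DFT: [0, -6]
Zero-padded 4-point DFT provides frequency interpolation.

DFT_4([x, 0, ...]) = [0, -3-3i, -6, -3+3i]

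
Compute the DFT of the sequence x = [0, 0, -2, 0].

X[k] = Σ(n=0 to 3) x[n] · ω_4^(nk)
where ω_4 = e^(-2πi/4)

Computing each X[k]:
X[0] = -2
X[1] = 2
X[2] = -2
X[3] = 2

X = [-2, 2, -2, 2]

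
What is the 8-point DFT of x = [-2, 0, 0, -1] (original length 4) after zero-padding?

Original 4-point DFT: [-3, -2-1i, -1, -2+1i]
Zero-padded 8-point DFT provides frequency interpolation.

DFT_8([x, 0, ...]) = [-3, -1.2929+0.7071i, -2-1i, -2.7071+0.7071i, -1, -2.7071-0.7071i, -2+1i, -1.2929-0.7071i]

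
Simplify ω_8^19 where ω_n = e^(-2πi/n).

Since ω_8^8 = 1, powers reduce modulo 8.
19 mod 8 = 3
So ω_8^19 = ω_8^3 = e^(-2πi·3/8)

ω_8^19 = ω_8^3 = -0.7071-0.7071i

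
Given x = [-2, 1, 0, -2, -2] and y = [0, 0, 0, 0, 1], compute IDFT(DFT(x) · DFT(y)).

(x ⊛ y)[n] = Σ(m=0 to 4) x[m] · y[(n-m) mod 5]

Computing each output sample:
(x ⊛ y)[0] = 1
(x ⊛ y)[1] = 0
(x ⊛ y)[2] = -2
(x ⊛ y)[3] = -2
(x ⊛ y)[4] = -2

x ⊛ y = [1, 0, -2, -2, -2]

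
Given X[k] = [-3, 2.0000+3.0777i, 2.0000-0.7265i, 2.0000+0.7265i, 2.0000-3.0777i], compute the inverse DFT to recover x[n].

x[n] = (1/5) Σ(k=0 to 4) X[k] · e^(2πikn/5)

Computing each x[n]:
x[0] = 1
x[1] = -2
x[2] = -2
x[3] = 0
x[4] = 0

x = [1, -2, -2, 0, 0]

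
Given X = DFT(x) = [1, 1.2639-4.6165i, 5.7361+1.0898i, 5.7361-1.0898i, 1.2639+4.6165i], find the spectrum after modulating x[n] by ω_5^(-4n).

Modulation property: DFT(ω_5^(-4n)·x[n]) = X[(k-4) mod 5], so circularly shift X by 4 positions.

X[k-4] = [1.2639-4.6165i, 5.7361+1.0898i, 5.7361-1.0898i, 1.2639+4.6165i, 1]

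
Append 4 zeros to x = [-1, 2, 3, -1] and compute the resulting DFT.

Original 4-point DFT: [3, -4-3i, 1, -4+3i]
Zero-padded 8-point DFT provides frequency interpolation.

DFT_8([x, 0, ...]) = [3, 1.1213-3.7071i, -4-3i, -3.1213+2.2929i, 1, -3.1213-2.2929i, -4+3i, 1.1213+3.7071i]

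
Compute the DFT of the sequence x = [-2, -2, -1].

X[k] = Σ(n=0 to 2) x[n] · ω_3^(nk)
where ω_3 = e^(-2πi/3)

Computing each X[k]:
X[0] = -5
X[1] = -0.5000+0.8660i
X[2] = -0.5000-0.8660i

X = [-5, -0.5000+0.8660i, -0.5000-0.8660i]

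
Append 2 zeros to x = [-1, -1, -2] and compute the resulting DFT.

Original 3-point DFT: [-4, 0.5000-0.8660i, 0.5000+0.8660i]
Zero-padded 5-point DFT provides frequency interpolation.

DFT_5([x, 0, ...]) = [-4, 0.3090+2.1266i, -0.8090-1.3143i, -0.8090+1.3143i, 0.3090-2.1266i]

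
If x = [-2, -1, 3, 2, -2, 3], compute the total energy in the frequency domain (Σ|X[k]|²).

Parseval: Σ|x[n]|² = (1/N)Σ|X[k]|², so Σ|X[k]|² = N·Σ|x[n]|² = 6·31.0000

Σ|X[k]|² = N·Σ|x[n]|² = 6·31.0000 = 186.0000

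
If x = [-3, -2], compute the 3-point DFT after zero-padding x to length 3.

Original 2-point DFT: [-5, -1]
Zero-padded 3-point DFT provides frequency interpolation.

DFT_3([x, 0, ...]) = [-5, -2.0000+1.7321i, -2.0000-1.7321i]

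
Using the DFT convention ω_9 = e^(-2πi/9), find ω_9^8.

ω_9^8 = e^(-2πi·8/9)
= cos(-2π·8/9) + i·sin(-2π·8/9)
= cos(-16π/9) + i·sin(-16π/9)

ω_9^8 = cos(-16π/9) + i·sin(-16π/9) = 0.7660+0.6428i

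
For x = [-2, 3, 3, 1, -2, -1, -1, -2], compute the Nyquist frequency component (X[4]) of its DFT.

X[4] = Σ(n=0 to 7) x[n] · ω_8^(4n) where ω_8 = e^(-2πi/8)
= (-2)·ω_8^0 + (3)·ω_8^4 + (3)·ω_8^8 + (1)·ω_8^12 + (-2)·ω_8^16 + (-1)·ω_8^20 + (-1)·ω_8^24 + (-2)·ω_8^28

X[4] = -3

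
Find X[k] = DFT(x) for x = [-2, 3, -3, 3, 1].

X[k] = Σ(n=0 to 4) x[n] · ω_5^(nk)
where ω_5 = e^(-2πi/5)

Computing each X[k]:
X[0] = 2
X[1] = -0.7639+1.6246i
X[2] = -5.2361-6.8819i
X[3] = -5.2361+6.8819i
X[4] = -0.7639-1.6246i

X = [2, -0.7639+1.6246i, -5.2361-6.8819i, -5.2361+6.8819i, -0.7639-1.6246i]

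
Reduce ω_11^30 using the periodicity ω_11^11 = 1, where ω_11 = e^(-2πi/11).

Since ω_11^11 = 1, powers reduce modulo 11.
30 mod 11 = 8
So ω_11^30 = ω_11^8 = e^(-2πi·8/11)

ω_11^30 = ω_11^8 = -0.1423+0.9898i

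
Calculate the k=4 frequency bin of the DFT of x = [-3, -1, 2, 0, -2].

X[4] = Σ(n=0 to 4) x[n] · ω_5^(4n) where ω_5 = e^(-2πi/5)
= (-3)·ω_5^0 + (-1)·ω_5^4 + (2)·ω_5^8 + (0)·ω_5^12 + (-2)·ω_5^16

X[4] = -5.5451+2.1266i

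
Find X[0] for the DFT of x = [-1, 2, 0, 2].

X[0] = Σ(n=0 to 3) x[n] · ω_4^0 = Σ x[n]
= (-1) + (2) + (0) + (2)

X[0] = 3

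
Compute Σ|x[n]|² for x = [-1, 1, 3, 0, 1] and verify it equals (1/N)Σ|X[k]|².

Time domain:
Σ|x[n]|² = |-1|² + |1|² + |3|² + |0|² + |1|² = 12.0000

Frequency domain:
(1/5)Σ|X[k]|² = (1/5)(|4|² + |-2.8090-1.7634i|² + |-1.6910+2.8532i|² + |-1.6910-2.8532i|² + |-2.8090+1.7634i|²) = (1/5)·60.0000 = 12.0000

Both sides agree, confirming Parseval's theorem.

Σ|x[n]|² = (1/N)Σ|X[k]|² = 12.0000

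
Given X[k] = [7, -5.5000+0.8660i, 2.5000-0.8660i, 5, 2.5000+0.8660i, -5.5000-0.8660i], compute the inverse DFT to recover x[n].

x[n] = (1/6) Σ(k=0 to 5) X[k] · e^(2πikn/6)

Computing each x[n]:
x[0] = 1
x[1] = -1
x[2] = 2
x[3] = 3
x[4] = 3
x[5] = -1

x = [1, -1, 2, 3, 3, -1]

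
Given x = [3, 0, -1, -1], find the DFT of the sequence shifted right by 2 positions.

Time shift by 2: X_shifted[k] = ω_4^(2k) · X[k]
Shifted x = [-1, -1, 3, 0]

DFT(x[n-2]) = [1, -4+1i, 3, -4-1i]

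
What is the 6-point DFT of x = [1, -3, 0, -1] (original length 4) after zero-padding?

Original 4-point DFT: [-3, 1+2i, 5, 1-2i]
Zero-padded 6-point DFT provides frequency interpolation.

DFT_6([x, 0, ...]) = [-3, 0.5000+2.5981i, 1.5000+2.5981i, 5, 1.5000-2.5981i, 0.5000-2.5981i]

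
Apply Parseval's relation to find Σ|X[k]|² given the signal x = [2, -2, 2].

Parseval: Σ|x[n]|² = (1/N)Σ|X[k]|², so Σ|X[k]|² = N·Σ|x[n]|² = 3·12.0000

Σ|X[k]|² = N·Σ|x[n]|² = 3·12.0000 = 36.0000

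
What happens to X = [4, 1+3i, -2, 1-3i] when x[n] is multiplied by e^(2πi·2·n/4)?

Modulation property: DFT(ω_4^(-2n)·x[n]) = X[(k-2) mod 4], so circularly shift X by 2 positions.

X[k-2] = [-2, 1-3i, 4, 1+3i]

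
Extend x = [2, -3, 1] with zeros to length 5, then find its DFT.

Original 3-point DFT: [0, 3.0000+3.4641i, 3.0000-3.4641i]
Zero-padded 5-point DFT provides frequency interpolation.

DFT_5([x, 0, ...]) = [0, 0.2639+2.2654i, 4.7361+2.7144i, 4.7361-2.7144i, 0.2639-2.2654i]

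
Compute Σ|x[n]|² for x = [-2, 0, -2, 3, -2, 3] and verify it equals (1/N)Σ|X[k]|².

Time domain:
Σ|x[n]|² = |-2|² + |0|² + |-2|² + |3|² + |-2|² + |3|² = 30.0000

Frequency domain:
(1/6)Σ|X[k]|² = (1/6)(|0|² + |-1.5000+2.5981i|² + |1.5000+2.5981i|² + |-12|² + |1.5000-2.5981i|² + |-1.5000-2.5981i|²) = (1/6)·180.0000 = 30.0000

Both sides agree, confirming Parseval's theorem.

Σ|x[n]|² = (1/N)Σ|X[k]|² = 30.0000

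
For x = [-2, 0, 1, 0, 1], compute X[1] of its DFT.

X[1] = Σ(n=0 to 4) x[n] · ω_5^(1n) where ω_5 = e^(-2πi/5)
= (-2)·ω_5^0 + (0)·ω_5^1 + (1)·ω_5^2 + (0)·ω_5^3 + (1)·ω_5^4

X[1] = -2.5000+0.3633i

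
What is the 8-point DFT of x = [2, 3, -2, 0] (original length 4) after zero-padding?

Original 4-point DFT: [3, 4-3i, -3, 4+3i]
Zero-padded 8-point DFT provides frequency interpolation.

DFT_8([x, 0, ...]) = [3, 4.1213-0.1213i, 4-3i, -0.1213-4.1213i, -3, -0.1213+4.1213i, 4+3i, 4.1213+0.1213i]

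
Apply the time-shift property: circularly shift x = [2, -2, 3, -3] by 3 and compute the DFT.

Time shift by 3: X_shifted[k] = ω_4^(3k) · X[k]
Shifted x = [-2, 3, -3, 2]

DFT(x[n-3]) = [0, 1-1i, -10, 1+1i]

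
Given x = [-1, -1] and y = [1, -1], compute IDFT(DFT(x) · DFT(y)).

(x ⊛ y)[n] = Σ(m=0 to 1) x[m] · y[(n-m) mod 2]

Computing each output sample:
(x ⊛ y)[0] = 0
(x ⊛ y)[1] = 0

x ⊛ y = [0, 0]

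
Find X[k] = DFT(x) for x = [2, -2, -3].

X[k] = Σ(n=0 to 2) x[n] · ω_3^(nk)
where ω_3 = e^(-2πi/3)

Computing each X[k]:
X[0] = -3
X[1] = 4.5000-0.8660i
X[2] = 4.5000+0.8660i

X = [-3, 4.5000-0.8660i, 4.5000+0.8660i]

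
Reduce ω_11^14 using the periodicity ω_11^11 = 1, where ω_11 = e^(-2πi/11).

Since ω_11^11 = 1, powers reduce modulo 11.
14 mod 11 = 3
So ω_11^14 = ω_11^3 = e^(-2πi·3/11)

ω_11^14 = ω_11^3 = -0.1423-0.9898i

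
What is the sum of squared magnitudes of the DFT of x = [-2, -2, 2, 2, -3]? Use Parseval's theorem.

Parseval: Σ|x[n]|² = (1/N)Σ|X[k]|², so Σ|X[k]|² = N·Σ|x[n]|² = 5·25.0000

Σ|X[k]|² = N·Σ|x[n]|² = 5·25.0000 = 125.0000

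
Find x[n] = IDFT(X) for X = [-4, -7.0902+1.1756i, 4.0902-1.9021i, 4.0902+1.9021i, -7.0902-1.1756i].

x[n] = (1/5) Σ(k=0 to 4) X[k] · e^(2πikn/5)

Computing each x[n]:
x[0] = -2
x[1] = -3
x[2] = 1
x[3] = 3
x[4] = -3

x = [-2, -3, 1, 3, -3]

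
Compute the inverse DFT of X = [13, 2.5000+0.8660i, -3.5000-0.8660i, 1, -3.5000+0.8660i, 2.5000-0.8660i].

x[n] = (1/6) Σ(k=0 to 5) X[k] · e^(2πikn/6)

Computing each x[n]:
x[0] = 2
x[1] = 3
x[2] = 2
x[3] = 0
x[4] = 3
x[5] = 3

x = [2, 3, 2, 0, 3, 3]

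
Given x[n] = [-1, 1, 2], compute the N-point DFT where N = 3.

X[k] = Σ(n=0 to 2) x[n] · ω_3^(nk)
where ω_3 = e^(-2πi/3)

Computing each X[k]:
X[0] = 2
X[1] = -2.5000+0.8660i
X[2] = -2.5000-0.8660i

X = [2, -2.5000+0.8660i, -2.5000-0.8660i]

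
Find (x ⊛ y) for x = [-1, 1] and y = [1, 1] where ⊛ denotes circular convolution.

(x ⊛ y)[n] = Σ(m=0 to 1) x[m] · y[(n-m) mod 2]

Computing each output sample:
(x ⊛ y)[0] = 0
(x ⊛ y)[1] = 0

x ⊛ y = [0, 0]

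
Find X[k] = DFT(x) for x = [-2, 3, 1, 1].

X[k] = Σ(n=0 to 3) x[n] · ω_4^(nk)
where ω_4 = e^(-2πi/4)

Computing each X[k]:
X[0] = 3
X[1] = -3-2i
X[2] = -5
X[3] = -3+2i

X = [3, -3-2i, -5, -3+2i]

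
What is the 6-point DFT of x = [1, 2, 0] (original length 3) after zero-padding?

Original 3-point DFT: [3, -1.7321i, 1.7321i]
Zero-padded 6-point DFT provides frequency interpolation.

DFT_6([x, 0, ...]) = [3, 2.0000-1.7321i, -1.7321i, -1, 1.7321i, 2.0000+1.7321i]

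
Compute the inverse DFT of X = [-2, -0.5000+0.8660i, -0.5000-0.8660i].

x[n] = (1/3) Σ(k=0 to 2) X[k] · e^(2πikn/3)

Computing each x[n]:
x[0] = -1
x[1] = -1
x[2] = 0

x = [-1, -1, 0]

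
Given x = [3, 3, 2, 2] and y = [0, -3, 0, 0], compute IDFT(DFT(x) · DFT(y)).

(x ⊛ y)[n] = Σ(m=0 to 3) x[m] · y[(n-m) mod 4]

Computing each output sample:
(x ⊛ y)[0] = -6
(x ⊛ y)[1] = -9
(x ⊛ y)[2] = -9
(x ⊛ y)[3] = -6

x ⊛ y = [-6, -9, -9, -6]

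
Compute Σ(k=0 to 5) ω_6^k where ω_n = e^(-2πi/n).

Sum of all nth roots of unity equals 0 for n > 1 (geometric series with r ≠ 1).

0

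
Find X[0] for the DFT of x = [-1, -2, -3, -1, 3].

X[0] = Σ(n=0 to 4) x[n] · ω_5^0 = Σ x[n]
= (-1) + (-2) + (-3) + (-1) + (3)

X[0] = -4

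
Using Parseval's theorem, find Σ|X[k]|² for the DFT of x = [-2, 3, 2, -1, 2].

Parseval: Σ|x[n]|² = (1/N)Σ|X[k]|², so Σ|X[k]|² = N·Σ|x[n]|² = 5·22.0000

Σ|X[k]|² = N·Σ|x[n]|² = 5·22.0000 = 110.0000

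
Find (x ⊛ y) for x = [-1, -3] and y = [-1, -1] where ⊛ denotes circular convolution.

(x ⊛ y)[n] = Σ(m=0 to 1) x[m] · y[(n-m) mod 2]

Computing each output sample:
(x ⊛ y)[0] = 4
(x ⊛ y)[1] = 4

x ⊛ y = [4, 4]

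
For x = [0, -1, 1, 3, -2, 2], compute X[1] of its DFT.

X[1] = Σ(n=0 to 5) x[n] · ω_6^(1n) where ω_6 = e^(-2πi/6)
= (0)·ω_6^0 + (-1)·ω_6^1 + (1)·ω_6^2 + (3)·ω_6^3 + (-2)·ω_6^4 + (2)·ω_6^5

X[1] = -2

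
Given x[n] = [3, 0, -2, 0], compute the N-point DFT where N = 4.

X[k] = Σ(n=0 to 3) x[n] · ω_4^(nk)
where ω_4 = e^(-2πi/4)

Computing each X[k]:
X[0] = 1
X[1] = 5
X[2] = 1
X[3] = 5

X = [1, 5, 1, 5]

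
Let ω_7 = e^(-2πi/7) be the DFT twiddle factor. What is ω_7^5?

ω_7^5 = e^(-2πi·5/7)
= cos(-2π·5/7) + i·sin(-2π·5/7)
= cos(-10π/7) + i·sin(-10π/7)

ω_7^5 = cos(-10π/7) + i·sin(-10π/7) = -0.2225+0.9749i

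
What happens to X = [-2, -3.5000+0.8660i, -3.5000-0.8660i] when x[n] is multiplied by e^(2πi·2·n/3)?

Modulation property: DFT(ω_3^(-2n)·x[n]) = X[(k-2) mod 3], so circularly shift X by 2 positions.

X[k-2] = [-3.5000+0.8660i, -3.5000-0.8660i, -2]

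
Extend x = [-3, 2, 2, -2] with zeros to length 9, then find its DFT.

Original 4-point DFT: [-1, -5-4i, -1, -5+4i]
Zero-padded 9-point DFT provides frequency interpolation.

DFT_9([x, 0, ...]) = [-1, -0.1206-1.5231i, -3.5321-4.3857i, -7, -2.3473+2.3336i, -2.3473-2.3336i, -7, -3.5321+4.3857i, -0.1206+1.5231i]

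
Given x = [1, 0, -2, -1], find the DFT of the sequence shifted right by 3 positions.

Time shift by 3: X_shifted[k] = ω_4^(3k) · X[k]
Shifted x = [0, -2, -1, 1]

DFT(x[n-3]) = [-2, 1+3i, 0, 1-3i]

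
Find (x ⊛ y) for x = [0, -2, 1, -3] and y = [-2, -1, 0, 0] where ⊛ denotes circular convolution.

(x ⊛ y)[n] = Σ(m=0 to 3) x[m] · y[(n-m) mod 4]

Computing each output sample:
(x ⊛ y)[0] = 3
(x ⊛ y)[1] = 4
(x ⊛ y)[2] = 0
(x ⊛ y)[3] = 5

x ⊛ y = [3, 4, 0, 5]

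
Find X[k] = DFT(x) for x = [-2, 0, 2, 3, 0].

X[k] = Σ(n=0 to 4) x[n] · ω_5^(nk)
where ω_5 = e^(-2πi/5)

Computing each X[k]:
X[0] = 3
X[1] = -6.0451+0.5878i
X[2] = -0.4549-0.9511i
X[3] = -0.4549+0.9511i
X[4] = -6.0451-0.5878i

X = [3, -6.0451+0.5878i, -0.4549-0.9511i, -0.4549+0.9511i, -6.0451-0.5878i]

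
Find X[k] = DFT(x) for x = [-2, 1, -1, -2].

X[k] = Σ(n=0 to 3) x[n] · ω_4^(nk)
where ω_4 = e^(-2πi/4)

Computing each X[k]:
X[0] = -4
X[1] = -1-3i
X[2] = -2
X[3] = -1+3i

X = [-4, -1-3i, -2, -1+3i]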